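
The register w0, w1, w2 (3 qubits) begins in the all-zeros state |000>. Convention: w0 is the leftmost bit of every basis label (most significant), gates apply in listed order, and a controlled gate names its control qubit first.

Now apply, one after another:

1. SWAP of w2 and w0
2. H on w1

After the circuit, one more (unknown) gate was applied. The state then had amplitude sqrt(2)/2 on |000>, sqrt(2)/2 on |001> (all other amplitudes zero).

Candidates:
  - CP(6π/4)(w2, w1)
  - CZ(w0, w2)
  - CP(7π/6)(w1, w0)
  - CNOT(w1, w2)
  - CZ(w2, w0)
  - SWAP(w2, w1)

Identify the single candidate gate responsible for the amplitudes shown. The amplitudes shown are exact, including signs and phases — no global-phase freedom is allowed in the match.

It was SWAP(w2, w1) that produced the state shown.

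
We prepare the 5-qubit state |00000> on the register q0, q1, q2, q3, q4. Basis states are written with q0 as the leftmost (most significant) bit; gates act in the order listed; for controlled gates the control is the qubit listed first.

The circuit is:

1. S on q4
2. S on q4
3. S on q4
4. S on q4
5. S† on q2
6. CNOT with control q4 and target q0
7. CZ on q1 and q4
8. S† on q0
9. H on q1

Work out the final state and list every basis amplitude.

The final amplitudes are sqrt(2)/2 on |00000>, sqrt(2)/2 on |01000>, and 0 on every other basis state.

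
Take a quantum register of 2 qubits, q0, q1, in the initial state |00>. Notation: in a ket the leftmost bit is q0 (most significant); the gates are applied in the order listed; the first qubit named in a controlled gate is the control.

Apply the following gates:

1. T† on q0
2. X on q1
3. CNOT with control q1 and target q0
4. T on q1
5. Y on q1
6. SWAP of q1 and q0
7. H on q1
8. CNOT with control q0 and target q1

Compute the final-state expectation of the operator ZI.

In the final state, ZI has expectation 1.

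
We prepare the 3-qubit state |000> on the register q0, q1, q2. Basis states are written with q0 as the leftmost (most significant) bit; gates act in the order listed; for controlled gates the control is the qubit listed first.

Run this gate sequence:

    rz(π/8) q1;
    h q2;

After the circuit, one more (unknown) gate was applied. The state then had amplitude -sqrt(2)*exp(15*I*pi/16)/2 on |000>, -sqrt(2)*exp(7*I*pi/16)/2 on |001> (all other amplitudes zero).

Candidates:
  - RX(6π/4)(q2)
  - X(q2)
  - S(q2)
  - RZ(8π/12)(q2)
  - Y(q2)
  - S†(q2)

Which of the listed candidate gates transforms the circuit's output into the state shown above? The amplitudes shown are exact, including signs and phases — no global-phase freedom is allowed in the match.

The unique candidate consistent with the amplitudes is S†(q2).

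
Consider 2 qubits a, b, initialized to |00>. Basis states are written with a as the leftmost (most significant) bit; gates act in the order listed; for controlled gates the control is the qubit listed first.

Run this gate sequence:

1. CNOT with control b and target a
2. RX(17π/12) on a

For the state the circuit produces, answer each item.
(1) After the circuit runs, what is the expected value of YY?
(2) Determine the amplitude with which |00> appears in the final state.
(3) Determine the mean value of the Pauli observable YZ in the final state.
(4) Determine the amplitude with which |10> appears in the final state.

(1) The expectation value of YY is 0.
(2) The final state's coefficient on |00> equals -sqrt(3*sqrt(2) + 6)/4 + sqrt(2 - sqrt(2))/4.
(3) In the final state, YZ has expectation sqrt(2)/4 + sqrt(6)/4.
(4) The final state's coefficient on |10> equals -I*sqrt(sqrt(2) + 2)/4 - I*sqrt(6 - 3*sqrt(2))/4.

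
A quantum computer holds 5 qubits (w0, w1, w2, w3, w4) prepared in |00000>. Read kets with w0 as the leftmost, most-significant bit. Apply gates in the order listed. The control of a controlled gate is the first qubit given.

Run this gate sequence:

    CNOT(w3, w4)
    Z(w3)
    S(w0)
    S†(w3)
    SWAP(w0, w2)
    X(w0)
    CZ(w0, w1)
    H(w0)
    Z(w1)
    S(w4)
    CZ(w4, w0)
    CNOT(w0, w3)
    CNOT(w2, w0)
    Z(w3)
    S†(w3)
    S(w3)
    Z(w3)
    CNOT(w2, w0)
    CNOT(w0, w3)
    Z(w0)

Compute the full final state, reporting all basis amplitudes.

After the circuit, the state carries amplitude sqrt(2)/2 on |00000>, sqrt(2)/2 on |10000>, and 0 on every other basis state.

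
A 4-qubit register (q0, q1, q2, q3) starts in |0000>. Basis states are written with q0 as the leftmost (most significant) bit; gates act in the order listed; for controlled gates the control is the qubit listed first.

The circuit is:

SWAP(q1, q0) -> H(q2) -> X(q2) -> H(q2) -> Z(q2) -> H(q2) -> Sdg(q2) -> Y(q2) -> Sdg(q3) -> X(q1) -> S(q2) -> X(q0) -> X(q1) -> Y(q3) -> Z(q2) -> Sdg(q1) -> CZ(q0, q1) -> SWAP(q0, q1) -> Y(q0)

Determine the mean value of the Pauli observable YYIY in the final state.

The expectation value of YYIY is 0. Key observation: the block from step 2 through step 5 cancels to the identity and can be dropped.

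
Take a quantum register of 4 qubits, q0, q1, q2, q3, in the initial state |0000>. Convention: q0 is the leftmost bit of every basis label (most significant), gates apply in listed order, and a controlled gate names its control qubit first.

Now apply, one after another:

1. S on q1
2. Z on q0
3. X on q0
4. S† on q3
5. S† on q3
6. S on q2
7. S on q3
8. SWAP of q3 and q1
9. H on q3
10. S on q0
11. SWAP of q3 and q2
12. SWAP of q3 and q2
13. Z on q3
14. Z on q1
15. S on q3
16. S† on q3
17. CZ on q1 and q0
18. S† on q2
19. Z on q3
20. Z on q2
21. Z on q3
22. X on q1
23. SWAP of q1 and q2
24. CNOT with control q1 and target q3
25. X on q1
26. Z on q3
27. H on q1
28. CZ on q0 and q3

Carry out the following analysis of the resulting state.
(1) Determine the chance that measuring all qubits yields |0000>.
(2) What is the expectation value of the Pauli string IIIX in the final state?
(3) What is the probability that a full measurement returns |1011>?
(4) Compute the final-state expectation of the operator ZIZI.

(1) A full measurement returns |0000> with probability 0.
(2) The expectation value of IIIX is -1.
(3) The probability of measuring |1011> is 1/4.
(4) The observable ZIZI averages to 1.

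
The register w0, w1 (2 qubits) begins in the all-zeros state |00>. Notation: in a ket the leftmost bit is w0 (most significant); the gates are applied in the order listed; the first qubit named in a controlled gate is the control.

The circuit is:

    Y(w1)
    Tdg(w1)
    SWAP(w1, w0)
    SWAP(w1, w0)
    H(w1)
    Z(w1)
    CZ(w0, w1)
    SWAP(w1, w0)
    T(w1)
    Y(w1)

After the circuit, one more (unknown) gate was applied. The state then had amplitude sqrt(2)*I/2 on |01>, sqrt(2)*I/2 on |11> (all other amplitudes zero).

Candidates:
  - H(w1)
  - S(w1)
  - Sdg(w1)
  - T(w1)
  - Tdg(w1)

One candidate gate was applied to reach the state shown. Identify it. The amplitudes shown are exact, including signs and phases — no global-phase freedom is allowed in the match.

The unique candidate consistent with the amplitudes is Tdg(w1).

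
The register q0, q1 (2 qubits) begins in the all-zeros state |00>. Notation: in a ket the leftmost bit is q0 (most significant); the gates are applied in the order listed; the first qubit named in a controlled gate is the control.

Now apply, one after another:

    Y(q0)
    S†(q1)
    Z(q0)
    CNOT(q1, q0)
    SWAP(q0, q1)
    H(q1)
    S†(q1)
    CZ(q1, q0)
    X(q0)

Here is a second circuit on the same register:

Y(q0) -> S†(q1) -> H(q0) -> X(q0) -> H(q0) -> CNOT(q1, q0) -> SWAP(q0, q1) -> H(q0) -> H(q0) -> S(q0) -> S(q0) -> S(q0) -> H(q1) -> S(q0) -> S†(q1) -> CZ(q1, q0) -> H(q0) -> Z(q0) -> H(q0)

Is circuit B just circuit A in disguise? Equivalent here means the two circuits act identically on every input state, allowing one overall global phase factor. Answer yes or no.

Yes — the two circuits implement the same unitary up to a global phase.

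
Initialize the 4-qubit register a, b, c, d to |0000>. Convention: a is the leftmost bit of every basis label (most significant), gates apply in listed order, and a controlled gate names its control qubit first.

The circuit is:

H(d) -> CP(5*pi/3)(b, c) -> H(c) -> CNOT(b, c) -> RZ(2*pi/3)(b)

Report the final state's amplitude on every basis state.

The final amplitudes are -exp(2*I*pi/3)/2 on |0000>, -exp(2*I*pi/3)/2 on |0001>, -exp(2*I*pi/3)/2 on |0010>, -exp(2*I*pi/3)/2 on |0011>, and 0 on every other basis state.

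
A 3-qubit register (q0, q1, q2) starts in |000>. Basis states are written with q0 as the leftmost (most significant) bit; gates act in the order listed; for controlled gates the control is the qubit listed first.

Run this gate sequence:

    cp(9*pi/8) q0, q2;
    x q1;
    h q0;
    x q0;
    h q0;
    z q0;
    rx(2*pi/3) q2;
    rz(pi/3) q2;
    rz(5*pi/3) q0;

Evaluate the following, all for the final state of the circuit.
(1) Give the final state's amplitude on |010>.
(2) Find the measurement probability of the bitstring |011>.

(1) The final state's coefficient on |010> equals -1/2. Key observation: gates 3-6 undo each other exactly, leaving only the rest of the circuit to track.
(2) The probability of measuring |011> is 3/4.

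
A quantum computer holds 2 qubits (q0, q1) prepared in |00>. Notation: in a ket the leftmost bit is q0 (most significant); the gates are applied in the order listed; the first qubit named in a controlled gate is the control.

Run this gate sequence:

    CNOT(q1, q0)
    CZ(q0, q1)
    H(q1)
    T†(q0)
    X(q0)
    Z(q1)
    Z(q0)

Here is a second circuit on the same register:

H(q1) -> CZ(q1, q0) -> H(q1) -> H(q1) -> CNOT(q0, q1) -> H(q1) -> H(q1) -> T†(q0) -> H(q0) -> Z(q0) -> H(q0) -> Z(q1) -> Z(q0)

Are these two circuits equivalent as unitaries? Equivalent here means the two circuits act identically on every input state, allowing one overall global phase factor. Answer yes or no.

No, they are not equivalent — no single phase factor reconciles the two unitaries.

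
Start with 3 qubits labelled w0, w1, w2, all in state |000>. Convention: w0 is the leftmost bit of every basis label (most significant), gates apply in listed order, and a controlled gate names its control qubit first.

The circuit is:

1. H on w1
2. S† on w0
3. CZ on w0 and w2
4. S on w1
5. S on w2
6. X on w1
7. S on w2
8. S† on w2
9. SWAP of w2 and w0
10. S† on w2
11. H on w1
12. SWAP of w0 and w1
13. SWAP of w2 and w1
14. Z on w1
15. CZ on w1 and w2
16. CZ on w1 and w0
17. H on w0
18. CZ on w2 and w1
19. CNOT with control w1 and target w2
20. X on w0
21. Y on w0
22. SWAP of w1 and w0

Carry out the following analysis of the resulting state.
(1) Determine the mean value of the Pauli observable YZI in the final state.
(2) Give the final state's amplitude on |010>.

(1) In the final state, YZI has expectation 0.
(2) |010> carries amplitude sqrt(2)*I/2 in the final state.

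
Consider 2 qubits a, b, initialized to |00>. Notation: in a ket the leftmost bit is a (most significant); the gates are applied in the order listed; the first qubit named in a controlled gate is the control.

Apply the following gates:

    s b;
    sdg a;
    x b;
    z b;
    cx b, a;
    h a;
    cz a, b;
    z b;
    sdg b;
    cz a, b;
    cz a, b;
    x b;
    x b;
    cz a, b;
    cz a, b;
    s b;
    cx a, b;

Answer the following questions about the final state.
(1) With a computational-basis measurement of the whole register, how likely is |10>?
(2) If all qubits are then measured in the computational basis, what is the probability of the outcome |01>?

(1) Outcome |10> occurs with probability 1/2.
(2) The probability of measuring |01> is 1/2.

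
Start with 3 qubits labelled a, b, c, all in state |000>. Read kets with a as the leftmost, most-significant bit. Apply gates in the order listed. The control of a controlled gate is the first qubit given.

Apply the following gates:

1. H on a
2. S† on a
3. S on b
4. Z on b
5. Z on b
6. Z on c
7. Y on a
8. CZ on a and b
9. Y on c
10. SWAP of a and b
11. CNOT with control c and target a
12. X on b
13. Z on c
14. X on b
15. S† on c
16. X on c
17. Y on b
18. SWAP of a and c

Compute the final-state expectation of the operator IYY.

In the final state, IYY has expectation 0.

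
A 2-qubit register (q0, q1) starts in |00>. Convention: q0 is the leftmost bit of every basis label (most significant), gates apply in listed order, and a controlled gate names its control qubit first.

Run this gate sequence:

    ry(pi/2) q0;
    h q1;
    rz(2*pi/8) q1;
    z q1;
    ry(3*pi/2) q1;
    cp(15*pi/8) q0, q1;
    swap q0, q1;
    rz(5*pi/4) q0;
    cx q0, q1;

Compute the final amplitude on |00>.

|00> carries amplitude sqrt(2)*(-I + exp(I*pi/4))/4 in the final state.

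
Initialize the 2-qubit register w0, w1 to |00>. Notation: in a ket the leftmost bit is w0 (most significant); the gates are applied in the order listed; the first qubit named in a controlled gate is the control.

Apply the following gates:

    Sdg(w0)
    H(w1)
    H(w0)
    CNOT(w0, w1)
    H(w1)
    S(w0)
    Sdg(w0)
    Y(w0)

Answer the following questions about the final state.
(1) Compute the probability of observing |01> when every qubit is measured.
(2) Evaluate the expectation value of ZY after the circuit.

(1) The probability of measuring |01> is 0. Key observation: steps 6-7 multiply out to the identity, so the circuit reduces to the remaining gates.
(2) The expectation value of ZY is 0.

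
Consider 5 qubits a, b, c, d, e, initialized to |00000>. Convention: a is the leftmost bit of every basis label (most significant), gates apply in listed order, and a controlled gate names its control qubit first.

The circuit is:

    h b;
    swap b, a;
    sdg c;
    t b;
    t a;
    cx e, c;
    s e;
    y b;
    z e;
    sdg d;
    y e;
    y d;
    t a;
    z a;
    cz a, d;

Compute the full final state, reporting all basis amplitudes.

After the circuit, the state carries amplitude -sqrt(2)*I/2 on |01011>, sqrt(2)/2 on |11011>, and 0 on every other basis state.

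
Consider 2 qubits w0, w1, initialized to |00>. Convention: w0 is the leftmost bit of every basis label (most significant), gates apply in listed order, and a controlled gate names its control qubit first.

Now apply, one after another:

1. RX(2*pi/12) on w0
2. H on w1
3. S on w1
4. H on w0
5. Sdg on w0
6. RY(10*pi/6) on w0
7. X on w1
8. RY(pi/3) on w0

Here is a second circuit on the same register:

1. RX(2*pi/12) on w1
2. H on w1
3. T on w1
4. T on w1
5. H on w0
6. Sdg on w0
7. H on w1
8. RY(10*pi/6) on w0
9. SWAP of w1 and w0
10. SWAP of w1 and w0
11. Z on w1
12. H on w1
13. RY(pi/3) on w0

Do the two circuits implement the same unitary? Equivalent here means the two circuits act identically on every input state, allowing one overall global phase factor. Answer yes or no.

No: there is an input state on which the two circuits produce genuinely different outputs (not merely differing by a phase).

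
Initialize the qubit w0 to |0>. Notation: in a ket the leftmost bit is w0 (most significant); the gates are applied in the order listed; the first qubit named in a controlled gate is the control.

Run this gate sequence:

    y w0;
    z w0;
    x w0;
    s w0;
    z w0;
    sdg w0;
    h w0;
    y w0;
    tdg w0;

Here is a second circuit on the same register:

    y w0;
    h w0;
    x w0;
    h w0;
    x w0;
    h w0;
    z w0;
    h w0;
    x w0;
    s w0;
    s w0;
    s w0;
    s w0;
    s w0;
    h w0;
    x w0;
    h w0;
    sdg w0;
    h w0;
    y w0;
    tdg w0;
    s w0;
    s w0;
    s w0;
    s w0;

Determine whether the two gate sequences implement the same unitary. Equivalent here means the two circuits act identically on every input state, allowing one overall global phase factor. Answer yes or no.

Yes: on every input state the two circuits agree up to one overall phase factor.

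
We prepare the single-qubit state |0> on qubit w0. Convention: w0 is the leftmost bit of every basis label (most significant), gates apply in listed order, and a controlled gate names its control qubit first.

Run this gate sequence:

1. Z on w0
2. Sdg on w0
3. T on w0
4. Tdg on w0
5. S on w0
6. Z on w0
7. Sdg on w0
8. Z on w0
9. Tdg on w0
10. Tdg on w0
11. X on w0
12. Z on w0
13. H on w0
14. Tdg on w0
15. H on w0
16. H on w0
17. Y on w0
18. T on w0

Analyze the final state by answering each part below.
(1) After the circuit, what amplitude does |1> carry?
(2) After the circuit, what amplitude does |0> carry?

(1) The amplitude on |1> is -sqrt(2)*exp(3*I*pi/4)/2.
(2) The amplitude on |0> is -sqrt(2)*exp(I*pi/4)/2.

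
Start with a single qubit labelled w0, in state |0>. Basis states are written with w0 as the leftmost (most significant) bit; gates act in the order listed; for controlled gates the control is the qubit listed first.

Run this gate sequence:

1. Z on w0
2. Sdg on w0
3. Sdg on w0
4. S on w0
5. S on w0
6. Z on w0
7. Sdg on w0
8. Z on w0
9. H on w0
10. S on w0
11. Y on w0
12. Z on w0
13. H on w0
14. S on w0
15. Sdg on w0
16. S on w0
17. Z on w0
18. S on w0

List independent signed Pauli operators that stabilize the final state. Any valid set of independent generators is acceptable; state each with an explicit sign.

The final state is stabilized by the group generated by +Y; other independent generating sets are equally valid. Key observation: the block from step 2 through step 5 cancels to the identity and can be dropped.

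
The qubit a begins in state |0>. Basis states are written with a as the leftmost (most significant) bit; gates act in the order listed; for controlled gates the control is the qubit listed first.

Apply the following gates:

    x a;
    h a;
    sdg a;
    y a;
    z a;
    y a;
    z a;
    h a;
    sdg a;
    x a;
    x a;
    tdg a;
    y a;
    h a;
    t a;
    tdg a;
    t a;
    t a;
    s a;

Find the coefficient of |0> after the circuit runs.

The amplitude on |0> is sqrt(2)*(1 - I - exp(I*pi/4) - exp(3*I*pi/4))/4. Key observation: steps 10-11 multiply out to the identity, so the circuit reduces to the remaining gates.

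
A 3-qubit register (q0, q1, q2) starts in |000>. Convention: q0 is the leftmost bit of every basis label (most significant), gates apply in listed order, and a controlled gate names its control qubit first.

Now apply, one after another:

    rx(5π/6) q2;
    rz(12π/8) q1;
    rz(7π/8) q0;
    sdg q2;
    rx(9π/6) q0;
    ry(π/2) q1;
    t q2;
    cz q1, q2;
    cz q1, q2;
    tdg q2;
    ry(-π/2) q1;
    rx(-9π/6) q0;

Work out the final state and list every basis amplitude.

The final amplitudes are (-sqrt(2) + sqrt(6))*exp(13*I*pi/16)/4 on |000>, (-sqrt(6) - sqrt(2))*exp(13*I*pi/16)/4 on |001>, and 0 on every other basis state. Key observation: gates 5-12 undo each other exactly, leaving only the rest of the circuit to track.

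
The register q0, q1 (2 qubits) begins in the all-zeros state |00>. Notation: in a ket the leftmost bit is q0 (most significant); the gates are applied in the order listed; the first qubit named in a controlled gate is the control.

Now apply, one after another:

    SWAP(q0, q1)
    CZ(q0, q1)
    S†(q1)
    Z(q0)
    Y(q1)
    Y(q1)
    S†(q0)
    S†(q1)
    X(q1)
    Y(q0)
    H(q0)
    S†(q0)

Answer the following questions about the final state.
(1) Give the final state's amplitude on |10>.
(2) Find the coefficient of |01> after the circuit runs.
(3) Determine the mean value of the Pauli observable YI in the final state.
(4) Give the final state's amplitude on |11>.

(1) |10> carries amplitude 0 in the final state.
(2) The amplitude on |01> is sqrt(2)*I/2.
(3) In the final state, YI has expectation 1.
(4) |11> carries amplitude -sqrt(2)/2 in the final state.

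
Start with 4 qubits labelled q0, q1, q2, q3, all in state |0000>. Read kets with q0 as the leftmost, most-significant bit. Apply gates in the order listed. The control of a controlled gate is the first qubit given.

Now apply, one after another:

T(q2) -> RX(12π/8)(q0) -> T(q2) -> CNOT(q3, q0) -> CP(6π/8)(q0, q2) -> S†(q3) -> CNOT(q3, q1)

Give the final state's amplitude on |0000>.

The final state's coefficient on |0000> equals -sqrt(2)/2.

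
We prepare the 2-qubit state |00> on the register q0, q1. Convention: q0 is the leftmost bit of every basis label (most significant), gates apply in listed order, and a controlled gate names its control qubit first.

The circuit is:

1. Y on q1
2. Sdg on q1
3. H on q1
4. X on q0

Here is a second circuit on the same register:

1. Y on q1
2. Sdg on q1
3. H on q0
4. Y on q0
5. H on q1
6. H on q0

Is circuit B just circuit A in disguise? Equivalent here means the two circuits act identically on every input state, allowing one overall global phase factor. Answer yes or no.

No: there is an input state on which the two circuits produce genuinely different outputs (not merely differing by a phase).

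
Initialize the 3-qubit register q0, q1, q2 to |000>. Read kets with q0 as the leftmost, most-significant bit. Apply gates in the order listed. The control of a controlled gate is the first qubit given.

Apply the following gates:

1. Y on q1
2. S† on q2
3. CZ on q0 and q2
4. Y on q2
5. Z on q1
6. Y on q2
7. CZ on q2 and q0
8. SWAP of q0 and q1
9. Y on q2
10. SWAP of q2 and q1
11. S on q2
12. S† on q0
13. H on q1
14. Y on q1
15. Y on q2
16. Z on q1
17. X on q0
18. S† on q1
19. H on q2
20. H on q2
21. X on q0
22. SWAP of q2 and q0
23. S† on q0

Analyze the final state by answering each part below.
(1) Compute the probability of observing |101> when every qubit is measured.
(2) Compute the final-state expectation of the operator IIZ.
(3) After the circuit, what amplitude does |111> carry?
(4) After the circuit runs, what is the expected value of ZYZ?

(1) A full measurement returns |101> with probability 1/2.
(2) The expectation value of IIZ is -1.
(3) The amplitude on |111> is sqrt(2)*I/2.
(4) In the final state, ZYZ has expectation 1.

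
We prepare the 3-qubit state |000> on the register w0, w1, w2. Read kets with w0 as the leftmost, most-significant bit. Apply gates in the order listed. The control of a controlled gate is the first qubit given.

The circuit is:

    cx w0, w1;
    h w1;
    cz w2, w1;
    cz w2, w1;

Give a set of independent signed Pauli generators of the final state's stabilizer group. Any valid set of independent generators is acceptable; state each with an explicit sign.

One valid set of independent stabilizer generators is +IXI, +ZII, +IIZ (any independent generating set of the same group is equally correct). Key observation: the block from step 3 through step 4 cancels to the identity and can be dropped.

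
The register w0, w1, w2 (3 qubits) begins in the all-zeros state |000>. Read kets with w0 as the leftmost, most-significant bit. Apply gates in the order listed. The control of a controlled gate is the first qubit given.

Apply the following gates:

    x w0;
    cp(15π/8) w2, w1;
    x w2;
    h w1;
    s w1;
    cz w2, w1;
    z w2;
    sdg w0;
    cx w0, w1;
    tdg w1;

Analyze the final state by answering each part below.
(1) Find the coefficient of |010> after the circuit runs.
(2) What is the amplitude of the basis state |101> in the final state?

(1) The final state's coefficient on |010> equals 0.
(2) |101> carries amplitude sqrt(2)/2 in the final state.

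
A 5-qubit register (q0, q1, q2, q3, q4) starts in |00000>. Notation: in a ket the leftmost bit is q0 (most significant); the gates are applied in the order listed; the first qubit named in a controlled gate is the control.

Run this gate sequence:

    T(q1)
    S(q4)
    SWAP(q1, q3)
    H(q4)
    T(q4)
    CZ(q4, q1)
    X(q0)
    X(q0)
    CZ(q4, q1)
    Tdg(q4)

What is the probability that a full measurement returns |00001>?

A full measurement returns |00001> with probability 1/2. Key observation: the block from step 5 through step 10 cancels to the identity and can be dropped.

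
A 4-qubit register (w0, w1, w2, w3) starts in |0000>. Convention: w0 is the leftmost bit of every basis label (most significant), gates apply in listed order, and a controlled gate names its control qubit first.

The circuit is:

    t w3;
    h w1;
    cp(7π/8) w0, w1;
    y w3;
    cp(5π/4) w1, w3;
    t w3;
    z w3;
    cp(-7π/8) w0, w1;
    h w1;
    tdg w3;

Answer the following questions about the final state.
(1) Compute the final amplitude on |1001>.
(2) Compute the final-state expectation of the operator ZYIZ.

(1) The final state's coefficient on |1001> equals 0.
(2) The observable ZYIZ averages to -sqrt(2)/2.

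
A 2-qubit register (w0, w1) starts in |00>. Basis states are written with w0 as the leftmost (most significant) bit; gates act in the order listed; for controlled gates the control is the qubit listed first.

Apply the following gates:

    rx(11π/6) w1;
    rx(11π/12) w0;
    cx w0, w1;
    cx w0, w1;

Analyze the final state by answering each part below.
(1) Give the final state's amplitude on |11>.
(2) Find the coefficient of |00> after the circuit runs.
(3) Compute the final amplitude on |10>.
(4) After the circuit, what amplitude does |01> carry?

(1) The final state's coefficient on |11> equals -3*sqrt(2*sqrt(2) + 4)/16 - sqrt(12 - 6*sqrt(2))/16 + sqrt(4 - 2*sqrt(2))/16 + sqrt(6*sqrt(2) + 12)/16. Key observation: gates 3-4 undo each other exactly, leaving only the rest of the circuit to track.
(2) The amplitude on |00> is -sqrt(6*sqrt(2) + 12)/16 - sqrt(2*sqrt(2) + 4)/16 + sqrt(12 - 6*sqrt(2))/16 + 3*sqrt(4 - 2*sqrt(2))/16.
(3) The amplitude on |10> is I*(sqrt(4 - 2*sqrt(2))/16 + sqrt(12 - 6*sqrt(2))/16 + sqrt(6*sqrt(2) + 12)/16 + 3*sqrt(2*sqrt(2) + 4)/16).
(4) The final state's coefficient on |01> equals I*(-sqrt(6*sqrt(2) + 12)/16 - sqrt(12 - 6*sqrt(2))/16 + sqrt(2*sqrt(2) + 4)/16 + 3*sqrt(4 - 2*sqrt(2))/16).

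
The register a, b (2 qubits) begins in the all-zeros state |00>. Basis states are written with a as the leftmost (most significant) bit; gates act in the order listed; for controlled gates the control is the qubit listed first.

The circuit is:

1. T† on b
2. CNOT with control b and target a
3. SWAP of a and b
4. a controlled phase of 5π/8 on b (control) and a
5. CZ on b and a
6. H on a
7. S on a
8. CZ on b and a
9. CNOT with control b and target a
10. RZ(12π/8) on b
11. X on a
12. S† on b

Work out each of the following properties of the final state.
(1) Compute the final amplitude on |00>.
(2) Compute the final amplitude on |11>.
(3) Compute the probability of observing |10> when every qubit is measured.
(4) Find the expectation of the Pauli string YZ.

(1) The amplitude on |00> is -sqrt(2)*exp(3*I*pi/4)/2.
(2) The amplitude on |11> is 0.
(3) Outcome |10> occurs with probability 1/2.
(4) The expectation value of YZ is -1.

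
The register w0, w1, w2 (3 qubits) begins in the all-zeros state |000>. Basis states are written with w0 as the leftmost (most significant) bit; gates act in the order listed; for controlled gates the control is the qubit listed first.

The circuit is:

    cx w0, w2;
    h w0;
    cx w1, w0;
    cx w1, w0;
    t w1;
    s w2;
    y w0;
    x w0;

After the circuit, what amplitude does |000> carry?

The amplitude on |000> is sqrt(2)*I/2.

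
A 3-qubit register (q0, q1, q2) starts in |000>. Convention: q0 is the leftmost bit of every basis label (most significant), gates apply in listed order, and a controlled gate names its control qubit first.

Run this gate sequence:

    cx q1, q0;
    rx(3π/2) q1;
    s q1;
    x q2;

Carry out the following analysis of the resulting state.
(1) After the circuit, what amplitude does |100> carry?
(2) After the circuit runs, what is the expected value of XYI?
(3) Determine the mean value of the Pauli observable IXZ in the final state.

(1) The amplitude on |100> is 0.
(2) The observable XYI averages to 0.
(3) In the final state, IXZ has expectation 1.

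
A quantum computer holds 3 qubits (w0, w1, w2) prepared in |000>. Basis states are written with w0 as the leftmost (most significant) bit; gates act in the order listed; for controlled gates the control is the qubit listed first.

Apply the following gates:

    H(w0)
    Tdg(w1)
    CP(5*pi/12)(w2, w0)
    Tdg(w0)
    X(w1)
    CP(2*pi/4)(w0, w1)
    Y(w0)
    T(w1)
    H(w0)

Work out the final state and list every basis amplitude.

After the circuit, the state carries amplitude 1/2 + exp(3*I*pi/4)/2 on |010>, 1/2 - exp(3*I*pi/4)/2 on |110>, and 0 on every other basis state.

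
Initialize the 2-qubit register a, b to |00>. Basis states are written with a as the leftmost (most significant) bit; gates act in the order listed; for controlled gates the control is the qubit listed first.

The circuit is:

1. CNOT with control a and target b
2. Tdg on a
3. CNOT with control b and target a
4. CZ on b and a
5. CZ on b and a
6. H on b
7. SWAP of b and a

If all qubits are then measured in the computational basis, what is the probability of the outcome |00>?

The probability of measuring |00> is 1/2.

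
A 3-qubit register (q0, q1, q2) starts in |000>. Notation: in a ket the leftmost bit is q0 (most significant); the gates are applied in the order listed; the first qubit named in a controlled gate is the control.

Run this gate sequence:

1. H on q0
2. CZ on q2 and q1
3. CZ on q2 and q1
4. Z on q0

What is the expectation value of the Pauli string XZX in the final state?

The expectation value of XZX is 0. Key observation: steps 2-3 multiply out to the identity, so the circuit reduces to the remaining gates.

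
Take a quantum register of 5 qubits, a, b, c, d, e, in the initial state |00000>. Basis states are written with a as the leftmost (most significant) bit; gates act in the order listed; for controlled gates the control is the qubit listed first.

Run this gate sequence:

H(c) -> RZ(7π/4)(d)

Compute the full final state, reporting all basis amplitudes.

The final amplitudes are -sqrt(2)*exp(I*pi/8)/2 on |00000>, -sqrt(2)*exp(I*pi/8)/2 on |00100>, and 0 on every other basis state.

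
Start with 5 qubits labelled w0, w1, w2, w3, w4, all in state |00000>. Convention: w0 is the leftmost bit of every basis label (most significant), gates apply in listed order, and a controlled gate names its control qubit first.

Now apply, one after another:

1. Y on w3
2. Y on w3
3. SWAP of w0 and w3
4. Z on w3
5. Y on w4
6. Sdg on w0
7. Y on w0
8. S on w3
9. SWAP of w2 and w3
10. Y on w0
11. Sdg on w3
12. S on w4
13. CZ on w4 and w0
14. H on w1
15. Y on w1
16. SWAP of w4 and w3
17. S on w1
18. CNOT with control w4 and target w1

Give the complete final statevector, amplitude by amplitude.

The resulting statevector has amplitude sqrt(2)*I/2 on |00010>, sqrt(2)/2 on |01010>, and 0 on every other basis state.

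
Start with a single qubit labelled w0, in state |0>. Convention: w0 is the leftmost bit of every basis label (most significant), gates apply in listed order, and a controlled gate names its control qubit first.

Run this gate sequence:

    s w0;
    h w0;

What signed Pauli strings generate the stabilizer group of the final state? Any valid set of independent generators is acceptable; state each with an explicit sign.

The final state is stabilized by the group generated by +X; other independent generating sets are equally valid.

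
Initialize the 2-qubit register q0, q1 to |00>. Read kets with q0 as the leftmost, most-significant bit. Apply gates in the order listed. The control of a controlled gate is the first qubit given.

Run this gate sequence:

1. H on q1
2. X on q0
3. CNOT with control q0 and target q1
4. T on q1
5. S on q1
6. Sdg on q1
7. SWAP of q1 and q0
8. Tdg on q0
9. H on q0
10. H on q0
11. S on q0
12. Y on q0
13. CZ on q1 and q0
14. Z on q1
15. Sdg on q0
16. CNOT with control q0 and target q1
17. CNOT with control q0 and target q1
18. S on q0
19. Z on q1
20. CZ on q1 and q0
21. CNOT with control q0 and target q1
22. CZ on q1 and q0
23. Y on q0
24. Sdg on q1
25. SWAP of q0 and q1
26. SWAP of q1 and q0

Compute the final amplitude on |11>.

The final state's coefficient on |11> equals sqrt(2)/2. Key observation: steps 13-20 multiply out to the identity, so the circuit reduces to the remaining gates.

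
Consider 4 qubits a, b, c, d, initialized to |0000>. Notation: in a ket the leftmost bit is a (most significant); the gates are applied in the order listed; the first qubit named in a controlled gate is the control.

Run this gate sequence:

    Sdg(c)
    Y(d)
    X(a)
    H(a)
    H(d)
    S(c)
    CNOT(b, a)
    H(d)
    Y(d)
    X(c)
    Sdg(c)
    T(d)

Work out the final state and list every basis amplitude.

The resulting statevector has amplitude -sqrt(2)*I/2 on |0010>, sqrt(2)*I/2 on |1010>, and 0 on every other basis state.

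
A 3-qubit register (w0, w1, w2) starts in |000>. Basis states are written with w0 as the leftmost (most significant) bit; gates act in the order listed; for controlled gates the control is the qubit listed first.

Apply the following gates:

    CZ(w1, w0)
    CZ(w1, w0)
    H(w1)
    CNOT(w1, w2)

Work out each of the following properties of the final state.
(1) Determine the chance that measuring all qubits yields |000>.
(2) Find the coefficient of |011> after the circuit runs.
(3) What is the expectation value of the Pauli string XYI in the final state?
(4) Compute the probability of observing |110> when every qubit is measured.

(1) Outcome |000> occurs with probability 1/2. Key observation: gates 1-2 undo each other exactly, leaving only the rest of the circuit to track.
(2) The amplitude on |011> is sqrt(2)/2.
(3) In the final state, XYI has expectation 0.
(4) Outcome |110> occurs with probability 0.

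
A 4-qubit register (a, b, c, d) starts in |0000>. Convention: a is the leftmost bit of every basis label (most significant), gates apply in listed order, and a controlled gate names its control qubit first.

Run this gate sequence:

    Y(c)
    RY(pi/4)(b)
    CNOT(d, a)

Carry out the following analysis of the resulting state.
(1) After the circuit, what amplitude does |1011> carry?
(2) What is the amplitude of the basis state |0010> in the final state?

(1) The amplitude on |1011> is 0.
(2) The amplitude on |0010> is I*sqrt(sqrt(2) + 2)/2.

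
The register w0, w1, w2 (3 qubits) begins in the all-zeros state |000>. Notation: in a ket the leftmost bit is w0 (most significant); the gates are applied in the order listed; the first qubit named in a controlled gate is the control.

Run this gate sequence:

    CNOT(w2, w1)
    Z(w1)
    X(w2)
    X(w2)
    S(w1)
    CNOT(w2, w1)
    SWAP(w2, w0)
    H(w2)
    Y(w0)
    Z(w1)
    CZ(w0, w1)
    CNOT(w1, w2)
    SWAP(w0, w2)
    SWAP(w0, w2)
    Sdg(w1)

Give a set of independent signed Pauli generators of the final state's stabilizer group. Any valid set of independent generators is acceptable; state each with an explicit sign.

The final state is stabilized by the group generated by +IIX, -ZII, +IZI; other independent generating sets are equally valid. Key observation: gates 3-4 undo each other exactly, leaving only the rest of the circuit to track.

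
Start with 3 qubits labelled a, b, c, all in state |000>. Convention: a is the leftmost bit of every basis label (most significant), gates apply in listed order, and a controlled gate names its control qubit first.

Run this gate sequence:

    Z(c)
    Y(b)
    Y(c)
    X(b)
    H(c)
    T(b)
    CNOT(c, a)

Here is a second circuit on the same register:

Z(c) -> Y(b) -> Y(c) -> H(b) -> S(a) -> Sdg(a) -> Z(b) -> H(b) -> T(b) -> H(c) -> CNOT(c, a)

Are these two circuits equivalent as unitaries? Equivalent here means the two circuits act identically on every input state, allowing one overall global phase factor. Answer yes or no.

Yes, they are equivalent — the unitaries differ by at most a global phase.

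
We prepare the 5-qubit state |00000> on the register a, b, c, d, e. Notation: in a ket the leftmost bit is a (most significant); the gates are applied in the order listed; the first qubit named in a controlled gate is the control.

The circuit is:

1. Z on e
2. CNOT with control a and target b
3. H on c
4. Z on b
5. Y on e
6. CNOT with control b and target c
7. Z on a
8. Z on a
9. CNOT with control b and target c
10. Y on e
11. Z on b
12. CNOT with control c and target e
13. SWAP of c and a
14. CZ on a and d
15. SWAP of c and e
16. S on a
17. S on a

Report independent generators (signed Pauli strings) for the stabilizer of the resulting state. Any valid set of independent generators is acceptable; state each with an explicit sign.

The final state is stabilized by the group generated by -XIXII, +ZIZII, +IZIII, +IIIZI, +IIIIZ; other independent generating sets are equally valid. Key observation: gates 4-11 undo each other exactly, leaving only the rest of the circuit to track.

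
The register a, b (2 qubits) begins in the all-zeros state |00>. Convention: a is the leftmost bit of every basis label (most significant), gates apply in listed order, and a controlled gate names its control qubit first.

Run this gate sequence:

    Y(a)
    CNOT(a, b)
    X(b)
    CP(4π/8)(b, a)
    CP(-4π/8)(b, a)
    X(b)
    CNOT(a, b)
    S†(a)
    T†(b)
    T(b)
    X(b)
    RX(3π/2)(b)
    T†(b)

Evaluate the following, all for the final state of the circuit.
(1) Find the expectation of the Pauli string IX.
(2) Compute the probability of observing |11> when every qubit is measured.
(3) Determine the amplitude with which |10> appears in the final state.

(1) In the final state, IX has expectation -sqrt(2)/2. Key observation: the block from step 2 through step 7 cancels to the identity and can be dropped.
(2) Outcome |11> occurs with probability 1/2.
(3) The amplitude on |10> is -sqrt(2)*I/2.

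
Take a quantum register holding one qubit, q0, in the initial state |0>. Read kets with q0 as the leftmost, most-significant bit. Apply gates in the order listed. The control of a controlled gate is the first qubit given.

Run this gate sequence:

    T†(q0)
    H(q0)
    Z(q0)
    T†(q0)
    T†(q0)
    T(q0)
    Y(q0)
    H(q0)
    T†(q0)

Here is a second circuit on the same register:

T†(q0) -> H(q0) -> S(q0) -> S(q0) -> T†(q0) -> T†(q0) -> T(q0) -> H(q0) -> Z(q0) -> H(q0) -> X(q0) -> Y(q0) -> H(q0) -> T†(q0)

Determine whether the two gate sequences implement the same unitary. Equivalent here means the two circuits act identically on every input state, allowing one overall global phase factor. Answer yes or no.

Yes, they are equivalent — the unitaries differ by at most a global phase.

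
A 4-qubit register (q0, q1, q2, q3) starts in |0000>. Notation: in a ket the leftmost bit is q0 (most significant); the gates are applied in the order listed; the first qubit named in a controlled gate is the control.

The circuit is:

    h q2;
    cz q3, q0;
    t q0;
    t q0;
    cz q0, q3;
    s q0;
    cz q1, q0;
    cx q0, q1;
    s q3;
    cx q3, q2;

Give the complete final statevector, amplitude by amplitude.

The resulting statevector has amplitude sqrt(2)/2 on |0000>, sqrt(2)/2 on |0010>, and 0 on every other basis state.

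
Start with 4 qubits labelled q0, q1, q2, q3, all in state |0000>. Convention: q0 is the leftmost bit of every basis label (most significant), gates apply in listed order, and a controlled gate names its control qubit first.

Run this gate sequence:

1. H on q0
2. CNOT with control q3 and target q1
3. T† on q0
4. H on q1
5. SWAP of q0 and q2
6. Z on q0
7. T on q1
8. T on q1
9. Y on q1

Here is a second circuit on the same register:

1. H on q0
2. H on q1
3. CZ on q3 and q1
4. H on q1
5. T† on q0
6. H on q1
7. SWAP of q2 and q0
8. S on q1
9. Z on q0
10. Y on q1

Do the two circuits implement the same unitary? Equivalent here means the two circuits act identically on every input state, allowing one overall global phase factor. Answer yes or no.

Yes — the two circuits implement the same unitary up to a global phase.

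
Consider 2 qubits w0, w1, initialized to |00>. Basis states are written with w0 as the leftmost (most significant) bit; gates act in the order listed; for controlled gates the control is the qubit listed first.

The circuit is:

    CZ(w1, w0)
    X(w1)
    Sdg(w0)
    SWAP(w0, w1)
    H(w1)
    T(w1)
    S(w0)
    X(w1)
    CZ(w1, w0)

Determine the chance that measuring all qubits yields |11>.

A full measurement returns |11> with probability 1/2.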